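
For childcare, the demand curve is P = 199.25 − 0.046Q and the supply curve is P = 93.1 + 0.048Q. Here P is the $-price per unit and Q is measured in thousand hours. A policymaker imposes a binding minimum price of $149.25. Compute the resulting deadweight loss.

$84.09 thousand

Competitive equilibrium: 199.25 − 0.046Q = 93.1 + 0.048Q → Q* = 1129.2553, P* = 147.3043.
At the floor P = 149.25, quantity demanded = (199.25 − 149.25)/0.046 = 1086.9565.
Sellers' marginal cost at Q' = 1086.9565: 93.1 + 0.048·1086.9565 = 145.2739.
ΔQ = 1129.2553 − 1086.9565 = 42.2988; wedge = 149.25 − 145.2739 = 3.9761.
The triangle = ½ × 42.2988 × 3.9761 = $84.09 thousand.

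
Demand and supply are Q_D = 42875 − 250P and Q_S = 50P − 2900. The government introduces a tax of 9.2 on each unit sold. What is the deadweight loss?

1763.33

In inverse form: demand P = 171.5 − 0.004Q, supply P = 58 + 0.02Q.
Competitive equilibrium: 171.5 − 0.004Q = 58 + 0.02Q → Q* = 4729.1667, P* = 152.5833.
With the tax, the buyer price exceeds the seller price by 9.2: (171.5 − 0.004Q) − (58 + 0.02Q) = 9.2 → Q' = 4345.8333.
ΔQ = 4729.1667 − 4345.8333 = 383.3334; the wedge equals the tax, 9.2.
DWL = ½ × 383.3334 × 9.2 = 1763.33.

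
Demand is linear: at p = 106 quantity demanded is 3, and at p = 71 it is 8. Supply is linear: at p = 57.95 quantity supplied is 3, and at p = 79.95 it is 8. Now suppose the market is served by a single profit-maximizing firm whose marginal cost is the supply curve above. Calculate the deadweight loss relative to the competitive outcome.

42.94

Demand slope = (71 − 106)/(8 − 3) = −7, so p = 127 − 7q.
Supply slope = (79.95 − 57.95)/(8 − 3) = 4.4, so p = 44.75 + 4.4q.
Competitive equilibrium: 127 − 7q = 44.75 + 4.4q → q* = 7.2149, p* = 76.4956.
Marginal revenue: MR = 127 − 14q. Set MR = MC: 127 − 14q = 44.75 + 4.4q → q_m = 4.4701.
Price p_m = 127 − 7·4.4701 = 95.7093; MC(q_m) = 44.75 + 4.4·4.4701 = 64.4184.
Competitive q* = 7.2149, so Δq = 2.7448; wedge = 95.7093 − 64.4184 = 31.2909.
Welfare loss = ½ × 2.7448 × 31.2909 = 42.94.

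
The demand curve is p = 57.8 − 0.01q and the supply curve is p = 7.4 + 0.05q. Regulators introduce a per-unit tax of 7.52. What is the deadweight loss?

Competitive equilibrium: 57.8 − 0.01q = 7.4 + 0.05q → q* = 840, p* = 49.4.
With the tax, the buyer price exceeds the seller price by 7.52: (57.8 − 0.01q) − (7.4 + 0.05q) = 7.52 → q' = 714.6667.
Δq = 840 − 714.6667 = 125.3333; the wedge equals the tax, 7.52.
Deadweight loss = ½ × 125.3333 × 7.52 = 471.25.

471.25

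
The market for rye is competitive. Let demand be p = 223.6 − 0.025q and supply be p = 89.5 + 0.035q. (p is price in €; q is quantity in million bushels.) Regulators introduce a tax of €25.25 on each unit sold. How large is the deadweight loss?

Competitive equilibrium: 223.6 − 0.025q = 89.5 + 0.035q → q* = 2235, p* = 167.725.
With the tax, the buyer price exceeds the seller price by 25.25: (223.6 − 0.025q) − (89.5 + 0.035q) = 25.25 → q' = 1814.1667.
Δq = 2235 − 1814.1667 = 420.8333; the wedge equals the tax, 25.25.
Deadweight loss = ½ × 420.8333 × 25.25 = €5313.02 million.

€5313.02 million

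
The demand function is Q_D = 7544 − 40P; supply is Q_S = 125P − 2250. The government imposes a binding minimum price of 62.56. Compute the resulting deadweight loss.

In inverse form: demand P = 188.6 − 0.025Q, supply P = 18 + 0.008Q.
Competitive equilibrium: 188.6 − 0.025Q = 18 + 0.008Q → Q* = 5169.697, P* = 59.3576.
At the floor P = 62.56, quantity demanded = (188.6 − 62.56)/0.025 = 5041.6.
Sellers' marginal cost at Q' = 5041.6: 18 + 0.008·5041.6 = 58.3328.
ΔQ = 5169.697 − 5041.6 = 128.097; wedge = 62.56 − 58.3328 = 4.2272.
Welfare loss = ½ × 128.097 × 4.2272 = 270.75.

270.75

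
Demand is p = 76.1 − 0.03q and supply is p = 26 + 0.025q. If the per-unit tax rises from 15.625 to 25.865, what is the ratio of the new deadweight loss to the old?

Competitive equilibrium: 76.1 − 0.03q = 26 + 0.025q → q* = 910.9091, p* = 48.7727.
For a per-unit tax t: Δq = t/0.055, so DWL = ½·t·(t/0.055) = t²/0.11.
At t = 15.625: DWL = 2219.460. At t = 25.865: DWL = 6081.802.
Ratio = (25.865/15.625)² = 2.740.

2.740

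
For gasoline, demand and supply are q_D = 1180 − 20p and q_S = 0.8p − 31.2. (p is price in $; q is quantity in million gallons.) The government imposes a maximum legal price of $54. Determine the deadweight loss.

$7.45 million

In inverse form: demand p = 59 − 0.05q, supply p = 39 + 1.25q.
Competitive equilibrium: 59 − 0.05q = 39 + 1.25q → q* = 15.3846, p* = 58.2308.
At the ceiling p = 54, quantity supplied = (54 − 39)/1.25 = 12.
Willingness to pay at q' = 12: 59 − 0.05·12 = 58.4.
Δq = 15.3846 − 12 = 3.3846; wedge = 58.4 − 54 = 4.4.
DWL = ½ × 3.3846 × 4.4 = $7.45 million.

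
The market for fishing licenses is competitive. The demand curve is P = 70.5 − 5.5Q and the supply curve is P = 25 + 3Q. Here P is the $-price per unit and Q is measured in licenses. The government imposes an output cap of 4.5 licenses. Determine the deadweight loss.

Competitive equilibrium: 70.5 − 5.5Q = 25 + 3Q → Q* = 5.3529, P* = 41.0588.
At Q = 4.5: demand price = 70.5 − 5.5·4.5 = 45.75; supply price = 25 + 3·4.5 = 38.5.
ΔQ = 5.3529 − 4.5 = 0.8529; wedge = 45.75 − 38.5 = 7.25.
Welfare loss = ½ × 0.8529 × 7.25 = $3.09.

$3.09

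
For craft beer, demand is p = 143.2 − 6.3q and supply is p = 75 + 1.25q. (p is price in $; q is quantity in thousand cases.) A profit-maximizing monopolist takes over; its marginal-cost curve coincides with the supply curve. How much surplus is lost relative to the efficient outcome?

Competitive equilibrium: 143.2 − 6.3q = 75 + 1.25q → q* = 9.0331, p* = 86.2914.
Marginal revenue: MR = 143.2 − 12.6q. Set MR = MC: 143.2 − 12.6q = 75 + 1.25q → q_m = 4.9242.
Price p_m = 143.2 − 6.3·4.9242 = 112.1775; MC(q_m) = 75 + 1.25·4.9242 = 81.1553.
Competitive q* = 9.0331, so Δq = 4.1089; wedge = 112.1775 − 81.1553 = 31.0222.
Deadweight loss = ½ × 4.1089 × 31.0222 = $63.73 thousand.

$63.73 thousand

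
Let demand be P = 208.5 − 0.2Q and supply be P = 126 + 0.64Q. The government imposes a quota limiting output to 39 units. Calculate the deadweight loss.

1472.66

Competitive equilibrium: 208.5 − 0.2Q = 126 + 0.64Q → Q* = 98.2143, P* = 188.8571.
At Q = 39: demand price = 208.5 − 0.2·39 = 200.7; supply price = 126 + 0.64·39 = 150.96.
ΔQ = 98.2143 − 39 = 59.2143; wedge = 200.7 − 150.96 = 49.74.
The triangle = ½ × 59.2143 × 49.74 = 1472.66.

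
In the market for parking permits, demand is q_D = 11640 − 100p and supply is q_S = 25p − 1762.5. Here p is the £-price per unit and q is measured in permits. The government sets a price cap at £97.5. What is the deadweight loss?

£1476.225

In inverse form: demand p = 116.4 − 0.01q, supply p = 70.5 + 0.04q.
Competitive equilibrium: 116.4 − 0.01q = 70.5 + 0.04q → q* = 918, p* = 107.22.
At the ceiling p = 97.5, quantity supplied = (97.5 − 70.5)/0.04 = 675.
Willingness to pay at q' = 675: 116.4 − 0.01·675 = 109.65.
Δq = 918 − 675 = 243; wedge = 109.65 − 97.5 = 12.15.
Welfare loss = ½ × 243 × 12.15 = £1476.225.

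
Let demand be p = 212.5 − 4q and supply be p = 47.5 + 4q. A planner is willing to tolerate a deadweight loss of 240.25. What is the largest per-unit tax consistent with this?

62

Competitive equilibrium: 212.5 − 4q = 47.5 + 4q → q* = 20.625, p* = 130.
A tax t gives Δq = t/8 and wedge t, so DWL = t²/16.
t²/16 = 240.25 → t² = 3844 → t = 62.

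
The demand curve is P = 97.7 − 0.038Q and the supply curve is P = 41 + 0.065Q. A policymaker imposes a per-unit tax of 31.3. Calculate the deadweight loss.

Competitive equilibrium: 97.7 − 0.038Q = 41 + 0.065Q → Q* = 550.4854, P* = 76.7816.
With the tax, the buyer price exceeds the seller price by 31.3: (97.7 − 0.038Q) − (41 + 0.065Q) = 31.3 → Q' = 246.6019.
ΔQ = 550.4854 − 246.6019 = 303.8835; the wedge equals the tax, 31.3.
DWL = ½ × 303.8835 × 31.3 = 4755.78.

4755.78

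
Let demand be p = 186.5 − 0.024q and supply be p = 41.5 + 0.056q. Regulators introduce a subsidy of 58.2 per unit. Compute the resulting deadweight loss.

Competitive equilibrium: 186.5 − 0.024q = 41.5 + 0.056q → q* = 1812.5, p* = 143.
The subsidy lowers effective supply by 58.2: p = 0.056q − 16.7.
New quantity: 186.5 − 0.024q = 0.056q − 16.7 → q' = 2540.
Overproduction Δq = 2540 − 1812.5 = 727.5; wedge = subsidy = 58.2.
DWL = ½ × 727.5 × 58.2 = 21170.25.

21170.25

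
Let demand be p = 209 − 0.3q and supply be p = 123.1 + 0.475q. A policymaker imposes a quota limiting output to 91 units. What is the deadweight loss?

Competitive equilibrium: 209 − 0.3q = 123.1 + 0.475q → q* = 110.8387, p* = 175.7484.
At q = 91: demand price = 209 − 0.3·91 = 181.7; supply price = 123.1 + 0.475·91 = 166.325.
Δq = 110.8387 − 91 = 19.8387; wedge = 181.7 − 166.325 = 15.375.
Welfare loss = ½ × 19.8387 × 15.375 = 152.51.

152.51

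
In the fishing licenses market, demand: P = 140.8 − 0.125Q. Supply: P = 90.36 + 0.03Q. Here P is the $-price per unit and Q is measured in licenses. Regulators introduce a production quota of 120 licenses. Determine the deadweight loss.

$3270.28

Competitive equilibrium: 140.8 − 0.125Q = 90.36 + 0.03Q → Q* = 325.4194, P* = 100.1226.
At Q = 120: demand price = 140.8 − 0.125·120 = 125.8; supply price = 90.36 + 0.03·120 = 93.96.
ΔQ = 325.4194 − 120 = 205.4194; wedge = 125.8 − 93.96 = 31.84.
The triangle = ½ × 205.4194 × 31.84 = $3270.28.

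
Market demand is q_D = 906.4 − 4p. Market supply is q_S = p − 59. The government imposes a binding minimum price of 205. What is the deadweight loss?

In inverse form: demand p = 226.6 − 0.25q, supply p = 59 + q.
Competitive equilibrium: 226.6 − 0.25q = 59 + q → q* = 134.08, p* = 193.08.
At the floor p = 205, quantity demanded = (226.6 − 205)/0.25 = 86.4.
Sellers' marginal cost at q' = 86.4: 59 + 1·86.4 = 145.4.
Δq = 134.08 − 86.4 = 47.68; wedge = 205 − 145.4 = 59.6.
Deadweight loss = ½ × 47.68 × 59.6 = 1420.864.

1420.864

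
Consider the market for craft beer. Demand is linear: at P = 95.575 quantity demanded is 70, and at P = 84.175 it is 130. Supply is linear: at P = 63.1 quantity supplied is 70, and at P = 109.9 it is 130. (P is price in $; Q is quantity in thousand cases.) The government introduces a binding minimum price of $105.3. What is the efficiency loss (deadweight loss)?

$3476.44 thousand

Demand slope = (84.175 − 95.575)/(130 − 70) = −0.19, so P = 108.875 − 0.19Q.
Supply slope = (109.9 − 63.1)/(130 − 70) = 0.78, so P = 8.5 + 0.78Q.
Competitive equilibrium: 108.875 − 0.19Q = 8.5 + 0.78Q → Q* = 103.4794, P* = 89.2139.
At the floor P = 105.3, quantity demanded = (108.875 − 105.3)/0.19 = 18.8158.
Sellers' marginal cost at Q' = 18.8158: 8.5 + 0.78·18.8158 = 23.1763.
ΔQ = 103.4794 − 18.8158 = 84.6636; wedge = 105.3 − 23.1763 = 82.1237.
Welfare loss = ½ × 84.6636 × 82.1237 = $3476.44 thousand.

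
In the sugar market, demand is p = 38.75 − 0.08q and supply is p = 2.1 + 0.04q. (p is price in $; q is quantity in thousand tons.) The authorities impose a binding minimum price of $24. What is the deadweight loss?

Competitive equilibrium: 38.75 − 0.08q = 2.1 + 0.04q → q* = 305.4167, p* = 14.3167.
At the floor p = 24, quantity demanded = (38.75 − 24)/0.08 = 184.375.
Sellers' marginal cost at q' = 184.375: 2.1 + 0.04·184.375 = 9.475.
Δq = 305.4167 − 184.375 = 121.0417; wedge = 24 − 9.475 = 14.525.
Deadweight loss = ½ × 121.0417 × 14.525 = $879.07 thousand.

$879.07 thousand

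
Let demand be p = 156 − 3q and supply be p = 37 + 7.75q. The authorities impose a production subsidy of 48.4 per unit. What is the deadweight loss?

108.96

Competitive equilibrium: 156 − 3q = 37 + 7.75q → q* = 11.0698, p* = 122.7907.
The subsidy lowers effective supply by 48.4: p = 7.75q − 11.4.
New quantity: 156 − 3q = 7.75q − 11.4 → q' = 15.5721.
Overproduction Δq = 15.5721 − 11.0698 = 4.5023; wedge = subsidy = 48.4.
DWL = ½ × 4.5023 × 48.4 = 108.96.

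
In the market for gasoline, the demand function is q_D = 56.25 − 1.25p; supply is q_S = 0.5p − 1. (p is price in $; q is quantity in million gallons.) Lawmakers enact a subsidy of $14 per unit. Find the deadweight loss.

$35 million

In inverse form: demand p = 45 − 0.8q, supply p = 2 + 2q.
Competitive equilibrium: 45 − 0.8q = 2 + 2q → q* = 15.3571, p* = 32.7143.
The subsidy lowers effective supply by 14: p = 2q − 12.
New quantity: 45 − 0.8q = 2q − 12 → q' = 20.3571.
Overproduction Δq = 20.3571 − 15.3571 = 5; wedge = subsidy = 14.
Deadweight loss = ½ × 5 × 14 = $35 million.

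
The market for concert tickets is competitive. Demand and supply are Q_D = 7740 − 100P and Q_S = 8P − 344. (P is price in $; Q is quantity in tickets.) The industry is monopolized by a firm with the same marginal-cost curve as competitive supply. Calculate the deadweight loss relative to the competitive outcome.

$20.85

In inverse form: demand P = 77.4 − 0.01Q, supply P = 43 + 0.125Q.
Competitive equilibrium: 77.4 − 0.01Q = 43 + 0.125Q → Q* = 254.8148, P* = 74.8519.
Marginal revenue: MR = 77.4 − 0.02Q. Set MR = MC: 77.4 − 0.02Q = 43 + 0.125Q → Q_m = 237.2414.
Price P_m = 77.4 − 0.01·237.2414 = 75.0276; MC(Q_m) = 43 + 0.125·237.2414 = 72.6552.
Competitive Q* = 254.8148, so ΔQ = 17.5734; wedge = 75.0276 − 72.6552 = 2.3724.
The triangle = ½ × 17.5734 × 2.3724 = $20.85.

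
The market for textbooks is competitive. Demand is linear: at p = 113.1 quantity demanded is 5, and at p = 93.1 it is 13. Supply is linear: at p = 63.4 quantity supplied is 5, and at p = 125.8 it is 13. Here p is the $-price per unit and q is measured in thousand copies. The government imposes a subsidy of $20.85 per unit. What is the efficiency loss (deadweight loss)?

$21.10 thousand

Demand slope = (93.1 − 113.1)/(13 − 5) = −2.5, so p = 125.6 − 2.5q.
Supply slope = (125.8 − 63.4)/(13 − 5) = 7.8, so p = 24.4 + 7.8q.
Competitive equilibrium: 125.6 − 2.5q = 24.4 + 7.8q → q* = 9.8252, p* = 101.0369.
The subsidy lowers effective supply by 20.85: p = 3.55 + 7.8q.
New quantity: 125.6 − 2.5q = 3.55 + 7.8q → q' = 11.8495.
Overproduction Δq = 11.8495 − 9.8252 = 2.0243; wedge = subsidy = 20.85.
DWL = ½ × 2.0243 × 20.85 = $21.10 thousand.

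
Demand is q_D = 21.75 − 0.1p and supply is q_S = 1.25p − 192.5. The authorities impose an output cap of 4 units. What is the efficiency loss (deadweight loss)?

19.08

In inverse form: demand p = 217.5 − 10q, supply p = 154 + 0.8q.
Competitive equilibrium: 217.5 − 10q = 154 + 0.8q → q* = 5.8796, p* = 158.7037.
At q = 4: demand price = 217.5 − 10·4 = 177.5; supply price = 154 + 0.8·4 = 157.2.
Δq = 5.8796 − 4 = 1.8796; wedge = 177.5 − 157.2 = 20.3.
The triangle = ½ × 1.8796 × 20.3 = 19.08.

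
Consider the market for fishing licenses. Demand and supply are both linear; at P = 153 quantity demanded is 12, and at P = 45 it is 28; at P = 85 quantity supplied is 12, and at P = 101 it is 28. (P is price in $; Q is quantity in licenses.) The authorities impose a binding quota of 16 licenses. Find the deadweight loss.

$88.32

Demand slope = (45 − 153)/(28 − 12) = −6.75, so P = 234 − 6.75Q.
Supply slope = (101 − 85)/(28 − 12) = 1, so P = 73 + Q.
Competitive equilibrium: 234 − 6.75Q = 73 + Q → Q* = 20.7742, P* = 93.7742.
At Q = 16: demand price = 234 − 6.75·16 = 126; supply price = 73 + 1·16 = 89.
ΔQ = 20.7742 − 16 = 4.7742; wedge = 126 − 89 = 37.
Deadweight loss = ½ × 4.7742 × 37 = $88.32.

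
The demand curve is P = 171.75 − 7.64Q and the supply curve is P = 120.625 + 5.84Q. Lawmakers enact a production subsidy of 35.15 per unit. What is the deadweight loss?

45.83

Competitive equilibrium: 171.75 − 7.64Q = 120.625 + 5.84Q → Q* = 3.7927, P* = 142.7741.
The subsidy lowers effective supply by 35.15: P = 85.475 + 5.84Q.
New quantity: 171.75 − 7.64Q = 85.475 + 5.84Q → Q' = 6.4002.
Overproduction ΔQ = 6.4002 − 3.7927 = 2.6075; wedge = subsidy = 35.15.
The triangle = ½ × 2.6075 × 35.15 = 45.83.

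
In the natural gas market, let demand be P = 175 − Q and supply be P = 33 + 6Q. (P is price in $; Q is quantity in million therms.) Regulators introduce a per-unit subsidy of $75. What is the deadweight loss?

Competitive equilibrium: 175 − Q = 33 + 6Q → Q* = 20.2857, P* = 154.7143.
The subsidy lowers effective supply by 75: P = 6Q − 42.
New quantity: 175 − Q = 6Q − 42 → Q' = 31.
Overproduction ΔQ = 31 − 20.2857 = 10.7143; wedge = subsidy = 75.
The triangle = ½ × 10.7143 × 75 = $401.79 million.

$401.79 million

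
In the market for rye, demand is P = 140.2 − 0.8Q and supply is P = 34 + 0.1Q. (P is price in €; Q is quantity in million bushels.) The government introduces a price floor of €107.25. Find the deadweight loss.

Competitive equilibrium: 140.2 − 0.8Q = 34 + 0.1Q → Q* = 118, P* = 45.8.
At the floor P = 107.25, quantity demanded = (140.2 − 107.25)/0.8 = 41.1875.
Sellers' marginal cost at Q' = 41.1875: 34 + 0.1·41.1875 = 38.1188.
ΔQ = 118 − 41.1875 = 76.8125; wedge = 107.25 − 38.1188 = 69.1312.
Welfare loss = ½ × 76.8125 × 69.1312 = €2655.07 million.

€2655.07 million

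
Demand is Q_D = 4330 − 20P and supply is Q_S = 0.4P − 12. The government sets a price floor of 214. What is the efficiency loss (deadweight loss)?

In inverse form: demand P = 216.5 − 0.05Q, supply P = 30 + 2.5Q.
Competitive equilibrium: 216.5 − 0.05Q = 30 + 2.5Q → Q* = 73.1373, P* = 212.8431.
At the floor P = 214, quantity demanded = (216.5 − 214)/0.05 = 50.
Sellers' marginal cost at Q' = 50: 30 + 2.5·50 = 155.
ΔQ = 73.1373 − 50 = 23.1373; wedge = 214 − 155 = 59.
DWL = ½ × 23.1373 × 59 = 682.55.

682.55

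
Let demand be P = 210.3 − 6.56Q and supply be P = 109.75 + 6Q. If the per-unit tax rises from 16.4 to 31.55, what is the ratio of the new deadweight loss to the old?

Competitive equilibrium: 210.3 − 6.56Q = 109.75 + 6Q → Q* = 8.0056, P* = 157.7834.
For a per-unit tax t: ΔQ = t/12.56, so DWL = ½·t·(t/12.56) = t²/25.12.
At t = 16.4: DWL = 10.707. At t = 31.55: DWL = 39.626.
Ratio = (31.55/16.4)² = 3.701.

3.701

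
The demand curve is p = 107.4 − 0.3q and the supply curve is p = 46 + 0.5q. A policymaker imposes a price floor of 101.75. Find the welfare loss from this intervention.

1341.74

Competitive equilibrium: 107.4 − 0.3q = 46 + 0.5q → q* = 76.75, p* = 84.375.
At the floor p = 101.75, quantity demanded = (107.4 − 101.75)/0.3 = 18.8333.
Sellers' marginal cost at q' = 18.8333: 46 + 0.5·18.8333 = 55.4167.
Δq = 76.75 − 18.8333 = 57.9167; wedge = 101.75 − 55.4167 = 46.3333.
DWL = ½ × 57.9167 × 46.3333 = 1341.74.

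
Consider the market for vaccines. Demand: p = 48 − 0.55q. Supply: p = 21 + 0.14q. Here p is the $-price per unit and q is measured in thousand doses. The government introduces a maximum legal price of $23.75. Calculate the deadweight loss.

$131.02 thousand

Competitive equilibrium: 48 − 0.55q = 21 + 0.14q → q* = 39.1304, p* = 26.4783.
At the ceiling p = 23.75, quantity supplied = (23.75 − 21)/0.14 = 19.6429.
Willingness to pay at q' = 19.6429: 48 − 0.55·19.6429 = 37.1964.
Δq = 39.1304 − 19.6429 = 19.4875; wedge = 37.1964 − 23.75 = 13.4464.
Welfare loss = ½ × 19.4875 × 13.4464 = $131.02 thousand.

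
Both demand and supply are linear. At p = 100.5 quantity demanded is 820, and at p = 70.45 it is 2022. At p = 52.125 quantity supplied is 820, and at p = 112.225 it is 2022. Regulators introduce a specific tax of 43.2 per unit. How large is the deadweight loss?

Demand slope = (70.45 − 100.5)/(2022 − 820) = −0.025, so p = 121 − 0.025q.
Supply slope = (112.225 − 52.125)/(2022 − 820) = 0.05, so p = 11.125 + 0.05q.
Competitive equilibrium: 121 − 0.025q = 11.125 + 0.05q → q* = 1465, p* = 84.375.
With the tax, the buyer price exceeds the seller price by 43.2: (121 − 0.025q) − (11.125 + 0.05q) = 43.2 → q' = 889.
Δq = 1465 − 889 = 576; the wedge equals the tax, 43.2.
The triangle = ½ × 576 × 43.2 = 12441.60.

12441.60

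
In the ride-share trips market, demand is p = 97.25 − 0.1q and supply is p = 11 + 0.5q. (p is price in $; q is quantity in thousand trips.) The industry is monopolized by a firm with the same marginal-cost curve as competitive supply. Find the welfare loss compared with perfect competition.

$126.51 thousand

Competitive equilibrium: 97.25 − 0.1q = 11 + 0.5q → q* = 143.75, p* = 82.875.
Marginal revenue: MR = 97.25 − 0.2q. Set MR = MC: 97.25 − 0.2q = 11 + 0.5q → q_m = 123.2143.
Price p_m = 97.25 − 0.1·123.2143 = 84.9286; MC(q_m) = 11 + 0.5·123.2143 = 72.6072.
Competitive q* = 143.75, so Δq = 20.5357; wedge = 84.9286 − 72.6072 = 12.3214.
Deadweight loss = ½ × 20.5357 × 12.3214 = $126.51 thousand.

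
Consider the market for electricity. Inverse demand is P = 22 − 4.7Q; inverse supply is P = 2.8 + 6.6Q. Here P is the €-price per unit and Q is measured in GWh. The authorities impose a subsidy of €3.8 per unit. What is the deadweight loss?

€0.64

Competitive equilibrium: 22 − 4.7Q = 2.8 + 6.6Q → Q* = 1.6991, P* = 14.0142.
The subsidy lowers effective supply by 3.8: P = 6.6Q − 1.
New quantity: 22 − 4.7Q = 6.6Q − 1 → Q' = 2.0354.
Overproduction ΔQ = 2.0354 − 1.6991 = 0.3363; wedge = subsidy = 3.8.
Deadweight loss = ½ × 0.3363 × 3.8 = €0.64.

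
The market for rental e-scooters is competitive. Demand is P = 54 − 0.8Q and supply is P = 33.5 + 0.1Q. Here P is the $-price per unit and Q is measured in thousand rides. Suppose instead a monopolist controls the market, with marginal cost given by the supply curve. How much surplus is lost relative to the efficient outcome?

Competitive equilibrium: 54 − 0.8Q = 33.5 + 0.1Q → Q* = 22.7778, P* = 35.7778.
Marginal revenue: MR = 54 − 1.6Q. Set MR = MC: 54 − 1.6Q = 33.5 + 0.1Q → Q_m = 12.0588.
Price P_m = 54 − 0.8·12.0588 = 44.353; MC(Q_m) = 33.5 + 0.1·12.0588 = 34.7059.
Competitive Q* = 22.7778, so ΔQ = 10.719; wedge = 44.353 − 34.7059 = 9.6471.
DWL = ½ × 10.719 × 9.6471 = $51.70 thousand.

$51.70 thousand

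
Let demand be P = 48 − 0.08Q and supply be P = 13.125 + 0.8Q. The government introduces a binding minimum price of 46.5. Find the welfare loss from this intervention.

191.84

Competitive equilibrium: 48 − 0.08Q = 13.125 + 0.8Q → Q* = 39.6307, P* = 44.8295.
At the floor P = 46.5, quantity demanded = (48 − 46.5)/0.08 = 18.75.
Sellers' marginal cost at Q' = 18.75: 13.125 + 0.8·18.75 = 28.125.
ΔQ = 39.6307 − 18.75 = 20.8807; wedge = 46.5 − 28.125 = 18.375.
Deadweight loss = ½ × 20.8807 × 18.375 = 191.84.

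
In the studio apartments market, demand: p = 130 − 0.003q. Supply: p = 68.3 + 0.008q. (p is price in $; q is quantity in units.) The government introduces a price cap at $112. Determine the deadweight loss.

Competitive equilibrium: 130 − 0.003q = 68.3 + 0.008q → q* = 5609.0909, p* = 113.1727.
At the ceiling p = 112, quantity supplied = (112 − 68.3)/0.008 = 5462.5.
Willingness to pay at q' = 5462.5: 130 − 0.003·5462.5 = 113.6125.
Δq = 5609.0909 − 5462.5 = 146.5909; wedge = 113.6125 − 112 = 1.6125.
The triangle = ½ × 146.5909 × 1.6125 = $118.19.

$118.19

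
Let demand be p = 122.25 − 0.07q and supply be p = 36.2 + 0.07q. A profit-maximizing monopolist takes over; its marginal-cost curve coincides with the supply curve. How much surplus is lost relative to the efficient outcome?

Competitive equilibrium: 122.25 − 0.07q = 36.2 + 0.07q → q* = 614.642857, p* = 79.225.
Marginal revenue: MR = 122.25 − 0.14q. Set MR = MC: 122.25 − 0.14q = 36.2 + 0.07q → q_m = 409.761905.
Price p_m = 122.25 − 0.07·409.761905 = 93.566667; MC(q_m) = 36.2 + 0.07·409.761905 = 64.883333.
Competitive q* = 614.642857, so Δq = 204.880952; wedge = 93.566667 − 64.883333 = 28.683334.
The triangle = ½ × 204.880952 × 28.683334 = 2938.33.

2938.33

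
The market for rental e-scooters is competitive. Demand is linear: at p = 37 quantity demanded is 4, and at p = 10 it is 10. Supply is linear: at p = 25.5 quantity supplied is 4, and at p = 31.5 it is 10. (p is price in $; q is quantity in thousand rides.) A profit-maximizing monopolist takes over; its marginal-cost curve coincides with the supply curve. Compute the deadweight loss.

$20.66 thousand

Demand slope = (10 − 37)/(10 − 4) = −4.5, so p = 55 − 4.5q.
Supply slope = (31.5 − 25.5)/(10 − 4) = 1, so p = 21.5 + q.
Competitive equilibrium: 55 − 4.5q = 21.5 + q → q* = 6.0909, p* = 27.5909.
Marginal revenue: MR = 55 − 9q. Set MR = MC: 55 − 9q = 21.5 + q → q_m = 3.35.
Price p_m = 55 − 4.5·3.35 = 39.925; MC(q_m) = 21.5 + 1·3.35 = 24.85.
Competitive q* = 6.0909, so Δq = 2.7409; wedge = 39.925 − 24.85 = 15.075.
Deadweight loss = ½ × 2.7409 × 15.075 = $20.66 thousand.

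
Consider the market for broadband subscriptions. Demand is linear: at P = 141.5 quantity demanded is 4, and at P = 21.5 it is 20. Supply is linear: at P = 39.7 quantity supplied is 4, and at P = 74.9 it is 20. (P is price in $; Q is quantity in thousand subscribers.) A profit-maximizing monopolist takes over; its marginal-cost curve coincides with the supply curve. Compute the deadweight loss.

Demand slope = (21.5 − 141.5)/(20 − 4) = −7.5, so P = 171.5 − 7.5Q.
Supply slope = (74.9 − 39.7)/(20 − 4) = 2.2, so P = 30.9 + 2.2Q.
Competitive equilibrium: 171.5 − 7.5Q = 30.9 + 2.2Q → Q* = 14.4948, P* = 62.7887.
Marginal revenue: MR = 171.5 − 15Q. Set MR = MC: 171.5 − 15Q = 30.9 + 2.2Q → Q_m = 8.1744.
Price P_m = 171.5 − 7.5·8.1744 = 110.192; MC(Q_m) = 30.9 + 2.2·8.1744 = 48.8837.
Competitive Q* = 14.4948, so ΔQ = 6.3204; wedge = 110.192 − 48.8837 = 61.3083.
Welfare loss = ½ × 6.3204 × 61.3083 = $193.75 thousand.

$193.75 thousand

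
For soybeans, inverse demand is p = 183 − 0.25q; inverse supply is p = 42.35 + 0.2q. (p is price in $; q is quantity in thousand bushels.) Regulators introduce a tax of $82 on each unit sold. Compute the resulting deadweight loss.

$7471.11 thousand

Competitive equilibrium: 183 − 0.25q = 42.35 + 0.2q → q* = 312.5556, p* = 104.8611.
With the tax, the buyer price exceeds the seller price by 82: (183 − 0.25q) − (42.35 + 0.2q) = 82 → q' = 130.3333.
Δq = 312.5556 − 130.3333 = 182.2223; the wedge equals the tax, 82.
DWL = ½ × 182.2223 × 82 = $7471.11 thousand.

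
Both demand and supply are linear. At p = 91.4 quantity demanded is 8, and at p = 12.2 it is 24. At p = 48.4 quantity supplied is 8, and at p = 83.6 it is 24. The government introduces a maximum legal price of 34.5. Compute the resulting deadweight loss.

Demand slope = (12.2 − 91.4)/(24 − 8) = −4.95, so p = 131 − 4.95q.
Supply slope = (83.6 − 48.4)/(24 − 8) = 2.2, so p = 30.8 + 2.2q.
Competitive equilibrium: 131 − 4.95q = 30.8 + 2.2q → q* = 14.01399, p* = 61.63077.
At the ceiling p = 34.5, quantity supplied = (34.5 − 30.8)/2.2 = 1.68182.
Willingness to pay at q' = 1.68182: 131 − 4.95·1.68182 = 122.67499.
Δq = 14.01399 − 1.68182 = 12.33217; wedge = 122.67499 − 34.5 = 88.17499.
The triangle = ½ × 12.33217 × 88.17499 = 543.69.

543.69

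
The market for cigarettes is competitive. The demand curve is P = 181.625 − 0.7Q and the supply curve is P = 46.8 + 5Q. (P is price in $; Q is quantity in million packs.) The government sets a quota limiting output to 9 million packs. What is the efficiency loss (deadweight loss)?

$611.97 million

Competitive equilibrium: 181.625 − 0.7Q = 46.8 + 5Q → Q* = 23.6535, P* = 165.0675.
At Q = 9: demand price = 181.625 − 0.7·9 = 175.325; supply price = 46.8 + 5·9 = 91.8.
ΔQ = 23.6535 − 9 = 14.6535; wedge = 175.325 − 91.8 = 83.525.
Welfare loss = ½ × 14.6535 × 83.525 = $611.97 million.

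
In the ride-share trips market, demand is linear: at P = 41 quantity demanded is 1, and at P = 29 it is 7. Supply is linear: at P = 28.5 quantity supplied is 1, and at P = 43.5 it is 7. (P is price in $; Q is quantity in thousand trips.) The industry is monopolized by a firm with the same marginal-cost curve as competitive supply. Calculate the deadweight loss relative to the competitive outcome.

$3.04 thousand

Demand slope = (29 − 41)/(7 − 1) = −2, so P = 43 − 2Q.
Supply slope = (43.5 − 28.5)/(7 − 1) = 2.5, so P = 26 + 2.5Q.
Competitive equilibrium: 43 − 2Q = 26 + 2.5Q → Q* = 3.7778, P* = 35.4444.
Marginal revenue: MR = 43 − 4Q. Set MR = MC: 43 − 4Q = 26 + 2.5Q → Q_m = 2.6154.
Price P_m = 43 − 2·2.6154 = 37.7692; MC(Q_m) = 26 + 2.5·2.6154 = 32.5385.
Competitive Q* = 3.7778, so ΔQ = 1.1624; wedge = 37.7692 − 32.5385 = 5.2307.
Welfare loss = ½ × 1.1624 × 5.2307 = $3.04 thousand.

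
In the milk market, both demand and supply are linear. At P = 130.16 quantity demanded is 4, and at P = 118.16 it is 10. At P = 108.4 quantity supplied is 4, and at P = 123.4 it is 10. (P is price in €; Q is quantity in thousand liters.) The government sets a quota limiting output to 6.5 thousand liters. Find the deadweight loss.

€12.27 thousand

Demand slope = (118.16 − 130.16)/(10 − 4) = −2, so P = 138.16 − 2Q.
Supply slope = (123.4 − 108.4)/(10 − 4) = 2.5, so P = 98.4 + 2.5Q.
Competitive equilibrium: 138.16 − 2Q = 98.4 + 2.5Q → Q* = 8.8356, P* = 120.4889.
At Q = 6.5: demand price = 138.16 − 2·6.5 = 125.16; supply price = 98.4 + 2.5·6.5 = 114.65.
ΔQ = 8.8356 − 6.5 = 2.3356; wedge = 125.16 − 114.65 = 10.51.
DWL = ½ × 2.3356 × 10.51 = €12.27 thousand.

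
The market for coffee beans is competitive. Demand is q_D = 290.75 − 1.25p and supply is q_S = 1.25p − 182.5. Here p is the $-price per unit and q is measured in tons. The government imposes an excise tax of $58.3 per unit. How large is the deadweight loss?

In inverse form: demand p = 232.6 − 0.8q, supply p = 146 + 0.8q.
Competitive equilibrium: 232.6 − 0.8q = 146 + 0.8q → q* = 54.125, p* = 189.3.
With the tax, the buyer price exceeds the seller price by 58.3: (232.6 − 0.8q) − (146 + 0.8q) = 58.3 → q' = 17.6875.
Δq = 54.125 − 17.6875 = 36.4375; the wedge equals the tax, 58.3.
The triangle = ½ × 36.4375 × 58.3 = $1062.15.

$1062.15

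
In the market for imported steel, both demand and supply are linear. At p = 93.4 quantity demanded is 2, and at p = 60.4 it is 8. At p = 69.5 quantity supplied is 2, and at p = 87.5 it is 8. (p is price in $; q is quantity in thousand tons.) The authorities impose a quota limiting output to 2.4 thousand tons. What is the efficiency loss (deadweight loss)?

Demand slope = (60.4 − 93.4)/(8 − 2) = −5.5, so p = 104.4 − 5.5q.
Supply slope = (87.5 − 69.5)/(8 − 2) = 3, so p = 63.5 + 3q.
Competitive equilibrium: 104.4 − 5.5q = 63.5 + 3q → q* = 4.8118, p* = 77.9353.
At q = 2.4: demand price = 104.4 − 5.5·2.4 = 91.2; supply price = 63.5 + 3·2.4 = 70.7.
Δq = 4.8118 − 2.4 = 2.4118; wedge = 91.2 − 70.7 = 20.5.
Deadweight loss = ½ × 2.4118 × 20.5 = $24.72 thousand.

$24.72 thousand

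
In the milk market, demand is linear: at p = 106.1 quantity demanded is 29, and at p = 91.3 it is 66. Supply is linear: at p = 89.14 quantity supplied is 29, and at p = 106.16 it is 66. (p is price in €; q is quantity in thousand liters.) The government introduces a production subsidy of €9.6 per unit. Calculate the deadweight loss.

€53.58 thousand

Demand slope = (91.3 − 106.1)/(66 − 29) = −0.4, so p = 117.7 − 0.4q.
Supply slope = (106.16 − 89.14)/(66 − 29) = 0.46, so p = 75.8 + 0.46q.
Competitive equilibrium: 117.7 − 0.4q = 75.8 + 0.46q → q* = 48.7209, p* = 98.2116.
The subsidy lowers effective supply by 9.6: p = 66.2 + 0.46q.
New quantity: 117.7 − 0.4q = 66.2 + 0.46q → q' = 59.8837.
Overproduction Δq = 59.8837 − 48.7209 = 11.1628; wedge = subsidy = 9.6.
Welfare loss = ½ × 11.1628 × 9.6 = €53.58 thousand.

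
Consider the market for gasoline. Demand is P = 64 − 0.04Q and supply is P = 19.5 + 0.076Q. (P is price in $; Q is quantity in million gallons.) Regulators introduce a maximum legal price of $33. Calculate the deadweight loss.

$2461.03 million

Competitive equilibrium: 64 − 0.04Q = 19.5 + 0.076Q → Q* = 383.62069, P* = 48.65517.
At the ceiling P = 33, quantity supplied = (33 − 19.5)/0.076 = 177.63158.
Willingness to pay at Q' = 177.63158: 64 − 0.04·177.63158 = 56.89474.
ΔQ = 383.62069 − 177.63158 = 205.98911; wedge = 56.89474 − 33 = 23.89474.
DWL = ½ × 205.98911 × 23.89474 = $2461.03 million.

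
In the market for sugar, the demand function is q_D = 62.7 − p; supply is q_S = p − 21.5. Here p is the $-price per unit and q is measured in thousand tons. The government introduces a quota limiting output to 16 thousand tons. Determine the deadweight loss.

In inverse form: demand p = 62.7 − q, supply p = 21.5 + q.
Competitive equilibrium: 62.7 − q = 21.5 + q → q* = 20.6, p* = 42.1.
At q = 16: demand price = 62.7 − 1·16 = 46.7; supply price = 21.5 + 1·16 = 37.5.
Δq = 20.6 − 16 = 4.6; wedge = 46.7 − 37.5 = 9.2.
Welfare loss = ½ × 4.6 × 9.2 = $21.16 thousand.

$21.16 thousand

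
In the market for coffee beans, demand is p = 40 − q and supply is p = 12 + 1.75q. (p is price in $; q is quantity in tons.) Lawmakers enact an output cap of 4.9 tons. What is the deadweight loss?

Competitive equilibrium: 40 − q = 12 + 1.75q → q* = 10.1818, p* = 29.8182.
At q = 4.9: demand price = 40 − 1·4.9 = 35.1; supply price = 12 + 1.75·4.9 = 20.575.
Δq = 10.1818 − 4.9 = 5.2818; wedge = 35.1 − 20.575 = 14.525.
Welfare loss = ½ × 5.2818 × 14.525 = $38.36.

$38.36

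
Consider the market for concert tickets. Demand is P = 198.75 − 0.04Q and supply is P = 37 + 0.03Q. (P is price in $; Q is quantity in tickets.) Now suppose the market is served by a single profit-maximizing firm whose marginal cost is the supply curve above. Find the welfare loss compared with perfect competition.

$24711.28

Competitive equilibrium: 198.75 − 0.04Q = 37 + 0.03Q → Q* = 2310.7143, P* = 106.3214.
Marginal revenue: MR = 198.75 − 0.08Q. Set MR = MC: 198.75 − 0.08Q = 37 + 0.03Q → Q_m = 1470.4545.
Price P_m = 198.75 − 0.04·1470.4545 = 139.9318; MC(Q_m) = 37 + 0.03·1470.4545 = 81.1136.
Competitive Q* = 2310.7143, so ΔQ = 840.2598; wedge = 139.9318 − 81.1136 = 58.8182.
The triangle = ½ × 840.2598 × 58.8182 = $24711.28.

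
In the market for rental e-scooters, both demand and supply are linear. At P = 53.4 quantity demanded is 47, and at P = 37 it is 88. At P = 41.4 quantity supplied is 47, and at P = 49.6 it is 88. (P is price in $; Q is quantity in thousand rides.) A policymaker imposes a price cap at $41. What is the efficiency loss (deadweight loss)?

$145.20 thousand

Demand slope = (37 − 53.4)/(88 − 47) = −0.4, so P = 72.2 − 0.4Q.
Supply slope = (49.6 − 41.4)/(88 − 47) = 0.2, so P = 32 + 0.2Q.
Competitive equilibrium: 72.2 − 0.4Q = 32 + 0.2Q → Q* = 67, P* = 45.4.
At the ceiling P = 41, quantity supplied = (41 − 32)/0.2 = 45.
Willingness to pay at Q' = 45: 72.2 − 0.4·45 = 54.2.
ΔQ = 67 − 45 = 22; wedge = 54.2 − 41 = 13.2.
Welfare loss = ½ × 22 × 13.2 = $145.20 thousand.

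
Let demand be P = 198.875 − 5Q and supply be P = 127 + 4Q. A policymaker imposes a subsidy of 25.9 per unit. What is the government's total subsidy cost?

Competitive equilibrium: 198.875 − 5Q = 127 + 4Q → Q* = 7.98611, P* = 158.94444.
The subsidy lowers effective supply by 25.9: P = 101.1 + 4Q.
New quantity: 198.875 − 5Q = 101.1 + 4Q → Q' = 10.86389.
Total subsidy cost = 25.9 × 10.86389 = 281.37.

281.37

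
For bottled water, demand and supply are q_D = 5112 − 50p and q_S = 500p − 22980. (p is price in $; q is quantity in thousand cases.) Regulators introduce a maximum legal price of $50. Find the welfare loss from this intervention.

$3186.04 thousand

In inverse form: demand p = 102.24 − 0.02q, supply p = 45.96 + 0.002q.
Competitive equilibrium: 102.24 − 0.02q = 45.96 + 0.002q → q* = 2558.1818, p* = 51.0764.
At the ceiling p = 50, quantity supplied = (50 − 45.96)/0.002 = 2020.
Willingness to pay at q' = 2020: 102.24 − 0.02·2020 = 61.84.
Δq = 2558.1818 − 2020 = 538.1818; wedge = 61.84 − 50 = 11.84.
The triangle = ½ × 538.1818 × 11.84 = $3186.04 thousand.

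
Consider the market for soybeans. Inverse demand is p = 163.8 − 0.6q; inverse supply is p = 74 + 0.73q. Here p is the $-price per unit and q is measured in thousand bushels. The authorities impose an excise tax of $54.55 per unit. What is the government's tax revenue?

Competitive equilibrium: 163.8 − 0.6q = 74 + 0.73q → q* = 67.5188, p* = 123.2887.
With the tax, the buyer price exceeds the seller price by 54.55: (163.8 − 0.6q) − (74 + 0.73q) = 54.55 → q' = 26.5038.
Tax revenue = 54.55 × 26.5038 = $1445.78 thousand.

$1445.78 thousand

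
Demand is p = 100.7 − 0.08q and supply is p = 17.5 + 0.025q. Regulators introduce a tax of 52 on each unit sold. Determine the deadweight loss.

12876.19

Competitive equilibrium: 100.7 − 0.08q = 17.5 + 0.025q → q* = 792.381, p* = 37.3095.
With the tax, the buyer price exceeds the seller price by 52: (100.7 − 0.08q) − (17.5 + 0.025q) = 52 → q' = 297.1429.
Δq = 792.381 − 297.1429 = 495.2381; the wedge equals the tax, 52.
Deadweight loss = ½ × 495.2381 × 52 = 12876.19.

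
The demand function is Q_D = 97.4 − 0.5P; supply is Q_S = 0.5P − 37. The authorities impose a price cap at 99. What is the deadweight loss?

626.58

In inverse form: demand P = 194.8 − 2Q, supply P = 74 + 2Q.
Competitive equilibrium: 194.8 − 2Q = 74 + 2Q → Q* = 30.2, P* = 134.4.
At the ceiling P = 99, quantity supplied = (99 − 74)/2 = 12.5.
Willingness to pay at Q' = 12.5: 194.8 − 2·12.5 = 169.8.
ΔQ = 30.2 − 12.5 = 17.7; wedge = 169.8 − 99 = 70.8.
DWL = ½ × 17.7 × 70.8 = 626.58.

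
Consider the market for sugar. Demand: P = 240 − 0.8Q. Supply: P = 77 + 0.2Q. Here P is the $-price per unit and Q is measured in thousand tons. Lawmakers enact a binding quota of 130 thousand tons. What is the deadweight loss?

Competitive equilibrium: 240 − 0.8Q = 77 + 0.2Q → Q* = 163, P* = 109.6.
At Q = 130: demand price = 240 − 0.8·130 = 136; supply price = 77 + 0.2·130 = 103.
ΔQ = 163 − 130 = 33; wedge = 136 − 103 = 33.
Deadweight loss = ½ × 33 × 33 = $544.50 thousand.

$544.50 thousand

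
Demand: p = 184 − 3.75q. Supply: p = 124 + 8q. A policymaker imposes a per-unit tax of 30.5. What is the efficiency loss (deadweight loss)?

Competitive equilibrium: 184 − 3.75q = 124 + 8q → q* = 5.1064, p* = 164.8511.
With the tax, the buyer price exceeds the seller price by 30.5: (184 − 3.75q) − (124 + 8q) = 30.5 → q' = 2.5106.
Δq = 5.1064 − 2.5106 = 2.5958; the wedge equals the tax, 30.5.
Deadweight loss = ½ × 2.5958 × 30.5 = 39.59.

39.59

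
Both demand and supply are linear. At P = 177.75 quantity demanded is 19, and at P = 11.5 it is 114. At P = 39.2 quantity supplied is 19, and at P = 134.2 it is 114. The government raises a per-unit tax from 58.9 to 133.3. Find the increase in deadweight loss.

2599.94

Demand slope = (11.5 − 177.75)/(114 − 19) = −1.75, so P = 211 − 1.75Q.
Supply slope = (134.2 − 39.2)/(114 − 19) = 1, so P = 20.2 + Q.
Competitive equilibrium: 211 − 1.75Q = 20.2 + Q → Q* = 69.3818, P* = 89.5818.
For a per-unit tax t: ΔQ = t/2.75, so DWL = ½·t·(t/2.75) = t²/5.5.
At t = 58.9: DWL = 630.765. At t = 133.3: DWL = 3230.707.
Increase = 3230.707 − 630.765 = 2599.94.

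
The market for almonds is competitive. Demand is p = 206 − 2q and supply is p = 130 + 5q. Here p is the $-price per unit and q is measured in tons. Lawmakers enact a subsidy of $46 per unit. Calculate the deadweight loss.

Competitive equilibrium: 206 − 2q = 130 + 5q → q* = 10.8571, p* = 184.2857.
The subsidy lowers effective supply by 46: p = 84 + 5q.
New quantity: 206 − 2q = 84 + 5q → q' = 17.4286.
Overproduction Δq = 17.4286 − 10.8571 = 6.5715; wedge = subsidy = 46.
The triangle = ½ × 6.5715 × 46 = $151.14.

$151.14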